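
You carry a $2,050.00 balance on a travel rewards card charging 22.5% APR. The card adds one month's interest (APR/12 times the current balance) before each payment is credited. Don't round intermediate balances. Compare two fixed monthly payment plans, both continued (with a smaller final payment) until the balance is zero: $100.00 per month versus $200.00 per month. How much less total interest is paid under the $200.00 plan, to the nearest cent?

$313.29

Monthly rate r = 22.5%/12 = 1.875% = 0.01875.
At $100.00/mo: n = ⌈−ln(1 − rB₀/P)/ln(1+r)⌉ = 27 payments (last $11.57); total interest = total paid − $2,050.00 = $561.57.
At $200.00/mo: 12 payments (last $98.28); total interest $248.28.
Interest saved = $561.57 − $248.28 = $313.29.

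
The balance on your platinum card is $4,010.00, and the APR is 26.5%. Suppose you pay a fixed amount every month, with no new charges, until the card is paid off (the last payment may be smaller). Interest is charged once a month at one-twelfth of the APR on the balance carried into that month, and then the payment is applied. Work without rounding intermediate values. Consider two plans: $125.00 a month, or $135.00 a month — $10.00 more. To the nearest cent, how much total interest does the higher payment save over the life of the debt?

$458.75

Monthly rate r = 26.5%/12 = 2.20833% = 0.0220833.
At $125.00/mo: n = ⌈−ln(1 − rB₀/P)/ln(1+r)⌉ = 57 payments (last $53.42); total interest = total paid − $4,010.00 = $3,043.42.
At $135.00/mo: 49 payments (last $114.67); total interest $2,584.67.
Interest saved = $3,043.42 − $2,584.67 = $458.75.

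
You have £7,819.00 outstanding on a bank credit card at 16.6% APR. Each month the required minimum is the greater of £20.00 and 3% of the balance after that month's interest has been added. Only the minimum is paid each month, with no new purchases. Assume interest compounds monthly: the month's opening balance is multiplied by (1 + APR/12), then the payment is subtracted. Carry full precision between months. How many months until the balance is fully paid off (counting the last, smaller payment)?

193 months

Monthly rate r = 16.6%/12 = 1.38333% = 0.0138333.
While 3% of the post-interest balance exceeds £20.00, each month B ← (B·(1+r))·(1 − 0.03), i.e. B shrinks by the factor (1+r)·0.97 = 0.98342.
This holds for months 1–149. Entering month 150 the balance is £647.38; 3% of the post-interest balance is now below £20.00, so the flat £20.00 minimum applies from here.
From month 150 a fixed £20.00 at rate r clears £647.38 in 44 more payments. Total: 149 + 44 = 193 months.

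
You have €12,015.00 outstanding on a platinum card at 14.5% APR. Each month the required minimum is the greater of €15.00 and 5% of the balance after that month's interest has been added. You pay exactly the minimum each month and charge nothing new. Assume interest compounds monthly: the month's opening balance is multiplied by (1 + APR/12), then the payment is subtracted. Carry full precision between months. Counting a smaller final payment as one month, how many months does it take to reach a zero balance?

117 months

Monthly rate r = 14.5%/12 = 1.20833% = 0.0120833.
While 5% of the post-interest balance exceeds €15.00, each month B ← (B·(1+r))·(1 − 0.05), i.e. B shrinks by the factor (1+r)·0.95 = 0.96148.
This holds for months 1–95. Entering month 96 the balance is €287.75; 5% of the post-interest balance is now below €15.00, so the flat €15.00 minimum applies from here.
From month 96 a fixed €15.00 at rate r clears €287.75 in 22 more payments. Total: 95 + 22 = 117 months.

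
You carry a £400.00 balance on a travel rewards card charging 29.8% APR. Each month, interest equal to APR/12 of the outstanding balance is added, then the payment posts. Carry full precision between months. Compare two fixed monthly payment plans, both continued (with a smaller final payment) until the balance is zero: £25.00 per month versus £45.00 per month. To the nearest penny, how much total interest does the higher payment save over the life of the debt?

Monthly rate r = 29.8%/12 = 2.48333% = 0.0248333.
At £25.00/mo: n = ⌈−ln(1 − rB₀/P)/ln(1+r)⌉ = 21 payments (last £16.16); total interest = total paid − £400.00 = £116.16.
At £45.00/mo: 11 payments (last £7.62); total interest £57.62.
Interest saved = £116.16 − £57.62 = £58.54.

£58.54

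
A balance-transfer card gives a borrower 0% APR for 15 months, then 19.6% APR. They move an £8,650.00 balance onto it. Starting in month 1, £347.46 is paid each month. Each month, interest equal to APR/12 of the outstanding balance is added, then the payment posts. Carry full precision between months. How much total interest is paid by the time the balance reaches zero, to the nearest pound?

£343

Promo months 1–15 at r₀ = 0%/12 = 0; months 16+ at r₁ = 19.6%/12 = 0.0163333.
After month 15 (no interest yet): B = £8,650.00 − 15·£347.46 = £3,438.10.
Then at r₁ with £347.46/mo: n₂ = −ln(1 − r₁·B/P)/ln(1+r₁) ≈ 10.88 → 11 more payments.
Total paid = 25·£347.46 + £306.27 = £8,992.77; interest = £8,992.77 − £8,650.00 = £342.77.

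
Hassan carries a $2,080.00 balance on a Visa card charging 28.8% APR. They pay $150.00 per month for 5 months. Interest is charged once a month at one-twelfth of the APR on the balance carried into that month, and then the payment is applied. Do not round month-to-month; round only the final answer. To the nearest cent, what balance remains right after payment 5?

$1,555.00

Monthly rate r = 28.8%/12 = 2.4% = 0.024.
Each month: B ← B·(1+r) − $150.00.
Month 1: interest $49.92; balance after payment $1,979.92.
Month 2: interest $47.52; balance after payment $1,877.44.
Month 3: interest $45.06; balance after payment $1,772.50.
Month 4: interest $42.54; balance after payment $1,665.04.
Month 5: interest $39.96; balance after payment $1,555.00.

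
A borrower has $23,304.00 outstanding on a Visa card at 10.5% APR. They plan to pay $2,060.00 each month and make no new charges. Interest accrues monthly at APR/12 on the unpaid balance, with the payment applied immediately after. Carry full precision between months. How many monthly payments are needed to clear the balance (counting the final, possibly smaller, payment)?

Monthly rate r = 10.5%/12 = 0.875% = 0.00875.
Recurrence: B ← B·(1+r) − $2,060.00.
Month 1: interest $203.91; balance after payment $21,447.91.
Month 2: interest $187.67; balance after payment $19,575.58.
Closed form: n = −ln(1 − rB₀/P)/ln(1+r) = −ln(0.90101)/ln(1.00875) ≈ 11.964, so the balance reaches zero during payment 12.

12 payments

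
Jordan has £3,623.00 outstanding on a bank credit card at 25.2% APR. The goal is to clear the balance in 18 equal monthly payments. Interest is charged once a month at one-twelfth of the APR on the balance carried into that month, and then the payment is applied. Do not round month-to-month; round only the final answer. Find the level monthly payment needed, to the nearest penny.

£243.79

Monthly rate r = 25.2%/12 = 2.1% = 0.021.
Level-payment amortization: P = B₀·r / (1 − (1+r)^(−n)) = 3623.00·0.021 / (1 − 1.021^(−18)).
Denominator 1 − (1+r)^(−18) = 0.312082049.
P = 76.083 / 0.312082049 ≈ 243.79.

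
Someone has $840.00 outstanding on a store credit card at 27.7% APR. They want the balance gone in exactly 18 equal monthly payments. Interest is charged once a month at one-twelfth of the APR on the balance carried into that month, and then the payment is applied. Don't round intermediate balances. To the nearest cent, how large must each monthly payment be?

$57.56

Monthly rate r = 27.7%/12 = 2.30833% = 0.0230833.
Level-payment amortization: P = B₀·r / (1 − (1+r)^(−n)) = 840.00·0.0230833 / (1 − 1.02308^(−18)).
Denominator 1 − (1+r)^(−18) = 0.336865193.
P = 19.39 / 0.336865193 ≈ 57.56.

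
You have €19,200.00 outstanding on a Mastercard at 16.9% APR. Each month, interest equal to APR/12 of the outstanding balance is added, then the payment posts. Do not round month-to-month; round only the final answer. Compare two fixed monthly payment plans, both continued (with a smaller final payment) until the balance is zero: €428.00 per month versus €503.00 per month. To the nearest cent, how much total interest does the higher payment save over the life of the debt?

€2,835.47

Monthly rate r = 16.9%/12 = 1.40833% = 0.0140833.
At €428.00/mo: n = ⌈−ln(1 − rB₀/P)/ln(1+r)⌉ = 72 payments (last €188.10); total interest = total paid − €19,200.00 = €11,376.10.
At €503.00/mo: 56 payments (last €75.63); total interest €8,540.63.
Interest saved = €11,376.10 − €8,540.63 = €2,835.47.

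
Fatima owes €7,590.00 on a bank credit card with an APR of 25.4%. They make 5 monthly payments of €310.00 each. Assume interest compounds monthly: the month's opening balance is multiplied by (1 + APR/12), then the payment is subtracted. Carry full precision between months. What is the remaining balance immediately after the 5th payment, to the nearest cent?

Monthly rate r = 25.4%/12 = 2.11667% = 0.0211667.
Each month: B ← B·(1+r) − €310.00.
Month 1: interest €160.66; balance after payment €7,440.65.
Month 2: interest €157.49; balance after payment €7,288.15.
Month 3: interest €154.27; balance after payment €7,132.41.
Month 4: interest €150.97; balance after payment €6,973.38.
Month 5: interest €147.60; balance after payment €6,810.99.

€6,810.99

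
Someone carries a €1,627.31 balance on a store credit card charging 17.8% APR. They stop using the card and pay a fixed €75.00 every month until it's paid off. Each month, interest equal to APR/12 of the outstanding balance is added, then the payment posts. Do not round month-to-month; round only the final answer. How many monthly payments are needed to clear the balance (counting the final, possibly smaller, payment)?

27 months

Monthly rate r = 17.8%/12 = 1.48333% = 0.0148333.
Recurrence: B ← B·(1+r) − €75.00.
Month 1: interest €24.14; balance after payment €1,576.45.
Month 2: interest €23.38; balance after payment €1,524.83.
Closed form: n = −ln(1 − rB₀/P)/ln(1+r) = −ln(0.67815)/ln(1.01483) ≈ 26.377, so the balance reaches zero during payment 27.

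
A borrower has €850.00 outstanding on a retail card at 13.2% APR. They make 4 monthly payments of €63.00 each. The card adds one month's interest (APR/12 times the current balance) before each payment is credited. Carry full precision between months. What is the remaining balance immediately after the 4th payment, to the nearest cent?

Monthly rate r = 13.2%/12 = 1.1% = 0.011.
Each month: B ← B·(1+r) − €63.00.
Month 1: interest €9.35; balance after payment €796.35.
Month 2: interest €8.76; balance after payment €742.11.
Month 3: interest €8.16; balance after payment €687.27.
Month 4: interest €7.56; balance after payment €631.83.

€631.83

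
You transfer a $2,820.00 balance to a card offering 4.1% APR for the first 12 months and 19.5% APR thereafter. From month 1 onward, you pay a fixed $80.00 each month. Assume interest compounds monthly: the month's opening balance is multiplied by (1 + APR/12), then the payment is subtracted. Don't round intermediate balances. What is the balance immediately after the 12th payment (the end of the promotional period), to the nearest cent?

$1,959.57

Promo months 1–12 at r₀ = 4.1%/12 = 0.00341667; months 13+ at r₁ = 19.5%/12 = 0.01625.
After month 12: iterate B ← B·(1+r₀) − $80.00 for 12 months → $1,959.57.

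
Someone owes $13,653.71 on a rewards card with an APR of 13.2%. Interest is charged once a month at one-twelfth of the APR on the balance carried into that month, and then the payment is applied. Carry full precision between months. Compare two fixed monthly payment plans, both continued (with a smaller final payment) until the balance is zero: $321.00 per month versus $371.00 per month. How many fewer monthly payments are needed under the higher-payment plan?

10 fewer payments

Monthly rate r = 13.2%/12 = 1.1% = 0.011.
At $321.00/mo: n = ⌈−ln(1 − rB₀/P)/ln(1+r)⌉ = 58 payments (last $215.10); total interest = total paid − $13,653.71 = $4,858.39.
At $371.00/mo: 48 payments (last $160.77); total interest $3,944.06.
Payments saved = 58 − 48 = 10.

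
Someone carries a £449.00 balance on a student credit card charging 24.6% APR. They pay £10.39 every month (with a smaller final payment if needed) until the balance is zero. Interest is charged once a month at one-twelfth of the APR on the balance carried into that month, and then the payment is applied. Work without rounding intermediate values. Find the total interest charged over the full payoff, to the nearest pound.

Monthly rate r = 24.6%/12 = 2.05% = 0.0205.
Payoff takes n = ⌈−ln(1 − rB₀/P)/ln(1+r)⌉ = ⌈106.968⌉ = 107 payments; the last is £10.07.
Total paid = 106·£10.39 + £10.07 = £1,111.41.
Total interest = total paid − principal = £1,111.41 − £449.00 = £662.41.

£662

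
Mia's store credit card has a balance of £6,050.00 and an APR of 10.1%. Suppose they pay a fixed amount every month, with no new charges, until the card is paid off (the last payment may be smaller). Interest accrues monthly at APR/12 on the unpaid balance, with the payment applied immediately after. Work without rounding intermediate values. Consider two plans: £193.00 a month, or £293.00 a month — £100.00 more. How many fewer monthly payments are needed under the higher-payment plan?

14 fewer payments

Monthly rate r = 10.1%/12 = 0.841667% = 0.00841667.
At £193.00/mo: n = ⌈−ln(1 − rB₀/P)/ln(1+r)⌉ = 37 payments (last £105.52); total interest = total paid − £6,050.00 = £1,003.52.
At £293.00/mo: 23 payments (last £228.00); total interest £624.00.
Payments saved = 37 − 23 = 14.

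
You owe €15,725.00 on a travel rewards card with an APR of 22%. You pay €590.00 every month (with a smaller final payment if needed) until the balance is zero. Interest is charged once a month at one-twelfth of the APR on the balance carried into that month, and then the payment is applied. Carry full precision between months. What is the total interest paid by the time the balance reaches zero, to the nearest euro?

Monthly rate r = 22%/12 = 1.83333% = 0.0183333.
Payoff takes n = ⌈−ln(1 − rB₀/P)/ln(1+r)⌉ = ⌈36.916⌉ = 37 payments; the last is €540.77.
Total paid = 36·€590.00 + €540.77 = €21,780.77.
Total interest = total paid − principal = €21,780.77 − €15,725.00 = €6,055.77.

€6,056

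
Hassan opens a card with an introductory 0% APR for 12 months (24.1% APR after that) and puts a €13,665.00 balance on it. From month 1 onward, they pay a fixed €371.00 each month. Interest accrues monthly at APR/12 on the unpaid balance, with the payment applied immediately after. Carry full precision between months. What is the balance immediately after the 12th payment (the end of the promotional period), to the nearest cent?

Promo months 1–12 at r₀ = 0%/12 = 0; months 13+ at r₁ = 24.1%/12 = 0.0200833.
After month 12 (no interest yet): B = €13,665.00 − 12·€371.00 = €9,213.00.

€9,213.00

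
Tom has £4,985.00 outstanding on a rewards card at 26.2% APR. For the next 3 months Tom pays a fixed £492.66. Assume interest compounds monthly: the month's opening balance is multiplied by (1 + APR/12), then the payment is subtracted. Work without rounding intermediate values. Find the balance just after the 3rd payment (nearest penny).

Monthly rate r = 26.2%/12 = 2.18333% = 0.0218333.
Each month: B ← B·(1+r) − £492.66.
Month 1: interest £108.84; balance after payment £4,601.18.
Month 2: interest £100.46; balance after payment £4,208.98.
Month 3: interest £91.90; balance after payment £3,808.21.

£3,808.21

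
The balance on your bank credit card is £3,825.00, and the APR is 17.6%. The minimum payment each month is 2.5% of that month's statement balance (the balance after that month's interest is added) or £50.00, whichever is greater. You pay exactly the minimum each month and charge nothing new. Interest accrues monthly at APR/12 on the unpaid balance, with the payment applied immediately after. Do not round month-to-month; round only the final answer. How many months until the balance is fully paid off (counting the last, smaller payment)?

121 months

Monthly rate r = 17.6%/12 = 1.46667% = 0.0146667.
While 2.5% of the post-interest balance exceeds £50.00, each month B ← (B·(1+r))·(1 − 0.025), i.e. B shrinks by the factor (1+r)·0.975 = 0.9893.
This holds for months 1–62. Entering month 63 the balance is £1,963.22; 2.5% of the post-interest balance is now below £50.00, so the flat £50.00 minimum applies from here.
From month 63 a fixed £50.00 at rate r clears £1,963.22 in 59 more payments. Total: 62 + 59 = 121 months.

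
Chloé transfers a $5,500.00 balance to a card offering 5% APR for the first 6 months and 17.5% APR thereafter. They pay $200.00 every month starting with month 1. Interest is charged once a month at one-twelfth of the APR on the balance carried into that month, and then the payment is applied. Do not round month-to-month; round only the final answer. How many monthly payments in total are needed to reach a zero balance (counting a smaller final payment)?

Promo months 1–6 at r₀ = 5%/12 = 0.00416667; months 7+ at r₁ = 17.5%/12 = 0.0145833.
After month 6: iterate B ← B·(1+r₀) − $200.00 for 6 months → $4,426.37.
Then at r₁ with $200.00/mo: n₂ = −ln(1 − r₁·B/P)/ln(1+r₁) ≈ 26.92 → 27 more payments.

33 months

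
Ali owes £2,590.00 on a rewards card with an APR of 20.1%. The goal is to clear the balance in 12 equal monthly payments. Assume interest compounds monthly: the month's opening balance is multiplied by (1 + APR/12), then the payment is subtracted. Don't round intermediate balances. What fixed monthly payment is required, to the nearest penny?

£240.05

Monthly rate r = 20.1%/12 = 1.675% = 0.01675.
Level-payment amortization: P = B₀·r / (1 − (1+r)^(−n)) = 2590.00·0.01675 / (1 − 1.01675^(−12)).
Denominator 1 − (1+r)^(−12) = 0.180724765.
P = 43.3825 / 0.180724765 ≈ 240.05.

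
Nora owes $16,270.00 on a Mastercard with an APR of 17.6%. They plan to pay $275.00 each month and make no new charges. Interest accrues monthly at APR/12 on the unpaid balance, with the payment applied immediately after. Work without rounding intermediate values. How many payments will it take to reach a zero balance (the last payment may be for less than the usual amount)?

139 months

Monthly rate r = 17.6%/12 = 1.46667% = 0.0146667.
Recurrence: B ← B·(1+r) − $275.00.
Month 1: interest $238.63; balance after payment $16,233.63.
Month 2: interest $238.09; balance after payment $16,196.72.
Closed form: n = −ln(1 − rB₀/P)/ln(1+r) = −ln(0.13227)/ln(1.01467) ≈ 138.936, so the balance reaches zero during payment 139.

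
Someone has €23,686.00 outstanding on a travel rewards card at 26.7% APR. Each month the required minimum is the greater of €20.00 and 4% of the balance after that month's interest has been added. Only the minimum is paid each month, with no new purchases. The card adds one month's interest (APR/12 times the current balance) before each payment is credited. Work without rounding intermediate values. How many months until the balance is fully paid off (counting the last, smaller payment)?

Monthly rate r = 26.7%/12 = 2.225% = 0.02225.
While 4% of the post-interest balance exceeds €20.00, each month B ← (B·(1+r))·(1 − 0.04), i.e. B shrinks by the factor (1+r)·0.96 = 0.98136.
This holds for months 1–207. Entering month 208 the balance is €481.90; 4% of the post-interest balance is now below €20.00, so the flat €20.00 minimum applies from here.
From month 208 a fixed €20.00 at rate r clears €481.90 in 35 more payments. Total: 207 + 35 = 242 months.

242 months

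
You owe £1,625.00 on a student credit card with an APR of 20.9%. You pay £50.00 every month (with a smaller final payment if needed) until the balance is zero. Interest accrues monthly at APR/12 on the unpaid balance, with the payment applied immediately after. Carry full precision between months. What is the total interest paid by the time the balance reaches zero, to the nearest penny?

£792.48

Monthly rate r = 20.9%/12 = 1.74167% = 0.0174167.
Payoff takes n = ⌈−ln(1 − rB₀/P)/ln(1+r)⌉ = ⌈48.348⌉ = 49 payments; the last is £17.48.
Total paid = 48·£50.00 + £17.48 = £2,417.48.
Total interest = total paid − principal = £2,417.48 − £1,625.00 = £792.48.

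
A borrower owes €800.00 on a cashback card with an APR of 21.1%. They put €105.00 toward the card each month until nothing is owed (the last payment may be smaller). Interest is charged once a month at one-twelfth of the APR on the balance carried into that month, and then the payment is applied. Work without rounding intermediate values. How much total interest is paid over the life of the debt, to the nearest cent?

Monthly rate r = 21.1%/12 = 1.75833% = 0.0175833.
Payoff takes n = ⌈−ln(1 − rB₀/P)/ln(1+r)⌉ = ⌈8.252⌉ = 9 payments; the last is €26.61.
Total paid = 8·€105.00 + €26.61 = €866.61.
Total interest = total paid − principal = €866.61 − €800.00 = €66.61.

€66.61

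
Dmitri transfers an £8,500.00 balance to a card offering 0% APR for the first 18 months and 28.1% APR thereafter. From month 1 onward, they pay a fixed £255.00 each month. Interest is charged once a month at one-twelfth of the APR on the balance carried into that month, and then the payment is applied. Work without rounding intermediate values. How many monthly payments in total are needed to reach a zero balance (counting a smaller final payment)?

38 months

Promo months 1–18 at r₀ = 0%/12 = 0; months 19+ at r₁ = 28.1%/12 = 0.0234167.
After month 18 (no interest yet): B = £8,500.00 − 18·£255.00 = £3,910.00.
Then at r₁ with £255.00/mo: n₂ = −ln(1 − r₁·B/P)/ln(1+r₁) ≈ 19.22 → 20 more payments.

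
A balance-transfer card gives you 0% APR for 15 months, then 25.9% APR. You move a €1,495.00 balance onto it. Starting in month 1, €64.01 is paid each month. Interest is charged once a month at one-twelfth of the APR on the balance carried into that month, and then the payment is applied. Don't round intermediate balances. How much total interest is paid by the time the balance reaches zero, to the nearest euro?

€61

Promo months 1–15 at r₀ = 0%/12 = 0; months 16+ at r₁ = 25.9%/12 = 0.0215833.
After month 15 (no interest yet): B = €1,495.00 − 15·€64.01 = €534.85.
Then at r₁ with €64.01/mo: n₂ = −ln(1 − r₁·B/P)/ln(1+r₁) ≈ 9.31 → 10 more payments.
Total paid = 24·€64.01 + €20.19 = €1,556.43; interest = €1,556.43 − €1,495.00 = €61.43.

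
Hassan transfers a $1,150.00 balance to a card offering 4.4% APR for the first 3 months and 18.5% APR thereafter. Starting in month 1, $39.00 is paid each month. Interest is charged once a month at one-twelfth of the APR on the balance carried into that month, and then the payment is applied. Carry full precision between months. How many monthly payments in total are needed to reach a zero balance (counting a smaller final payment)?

38 months

Promo months 1–3 at r₀ = 4.4%/12 = 0.00366667; months 4+ at r₁ = 18.5%/12 = 0.0154167.
After month 3: iterate B ← B·(1+r₀) − $39.00 for 3 months → $1,045.27.
Then at r₁ with $39.00/mo: n₂ = −ln(1 − r₁·B/P)/ln(1+r₁) ≈ 34.84 → 35 more payments.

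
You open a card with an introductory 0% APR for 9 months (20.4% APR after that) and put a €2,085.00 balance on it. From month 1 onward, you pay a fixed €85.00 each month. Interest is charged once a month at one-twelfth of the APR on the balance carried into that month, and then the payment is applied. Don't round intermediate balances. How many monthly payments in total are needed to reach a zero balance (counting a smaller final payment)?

Promo months 1–9 at r₀ = 0%/12 = 0; months 10+ at r₁ = 20.4%/12 = 0.017.
After month 9 (no interest yet): B = €2,085.00 − 9·€85.00 = €1,320.00.
Then at r₁ with €85.00/mo: n₂ = −ln(1 − r₁·B/P)/ln(1+r₁) ≈ 18.18 → 19 more payments.

28 payments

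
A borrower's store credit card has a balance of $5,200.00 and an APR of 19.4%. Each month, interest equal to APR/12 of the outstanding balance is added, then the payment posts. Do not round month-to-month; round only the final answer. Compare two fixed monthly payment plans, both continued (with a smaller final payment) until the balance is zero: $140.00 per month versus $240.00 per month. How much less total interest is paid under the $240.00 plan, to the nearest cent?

Monthly rate r = 19.4%/12 = 1.61667% = 0.0161667.
At $140.00/mo: n = ⌈−ln(1 − rB₀/P)/ln(1+r)⌉ = 58 payments (last $29.44); total interest = total paid − $5,200.00 = $2,809.44.
At $240.00/mo: 27 payments (last $213.27); total interest $1,253.27.
Interest saved = $2,809.44 − $1,253.27 = $1,556.17.

$1,556.17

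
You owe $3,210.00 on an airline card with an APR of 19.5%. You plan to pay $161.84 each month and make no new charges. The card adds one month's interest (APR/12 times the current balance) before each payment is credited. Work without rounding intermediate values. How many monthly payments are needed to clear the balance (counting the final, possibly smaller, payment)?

Monthly rate r = 19.5%/12 = 1.625% = 0.01625.
Recurrence: B ← B·(1+r) − $161.84.
Month 1: interest $52.16; balance after payment $3,100.32.
Month 2: interest $50.38; balance after payment $2,988.86.
Closed form: n = −ln(1 − rB₀/P)/ln(1+r) = −ln(0.67769)/ln(1.01625) ≈ 24.136, so the balance reaches zero during payment 25.

25 payments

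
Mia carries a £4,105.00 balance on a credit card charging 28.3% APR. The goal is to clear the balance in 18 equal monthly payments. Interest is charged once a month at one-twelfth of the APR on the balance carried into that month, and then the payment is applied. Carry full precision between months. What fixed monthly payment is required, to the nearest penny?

Monthly rate r = 28.3%/12 = 2.35833% = 0.0235833.
Level-payment amortization: P = B₀·r / (1 − (1+r)^(−n)) = 4105.00·0.0235833 / (1 − 1.02358^(−18)).
Denominator 1 − (1+r)^(−18) = 0.342671753.
P = 96.8096 / 0.342671753 ≈ 282.51.

£282.51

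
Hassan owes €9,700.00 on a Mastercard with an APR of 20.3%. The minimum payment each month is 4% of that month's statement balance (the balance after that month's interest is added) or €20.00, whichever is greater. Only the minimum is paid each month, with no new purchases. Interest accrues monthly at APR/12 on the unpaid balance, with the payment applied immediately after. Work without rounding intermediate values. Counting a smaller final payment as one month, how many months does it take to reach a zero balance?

Monthly rate r = 20.3%/12 = 1.69167% = 0.0169167.
While 4% of the post-interest balance exceeds €20.00, each month B ← (B·(1+r))·(1 − 0.04), i.e. B shrinks by the factor (1+r)·0.96 = 0.97624.
This holds for months 1–125. Entering month 126 the balance is €480.12; 4% of the post-interest balance is now below €20.00, so the flat €20.00 minimum applies from here.
From month 126 a fixed €20.00 at rate r clears €480.12 in 32 more payments. Total: 125 + 32 = 157 months.

157 months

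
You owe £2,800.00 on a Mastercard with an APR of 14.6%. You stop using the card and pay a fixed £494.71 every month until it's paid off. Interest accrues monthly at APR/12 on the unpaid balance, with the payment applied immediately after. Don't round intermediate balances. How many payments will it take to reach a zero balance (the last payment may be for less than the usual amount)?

6 months

Monthly rate r = 14.6%/12 = 1.21667% = 0.0121667.
Recurrence: B ← B·(1+r) − £494.71.
Month 1: interest £34.07; balance after payment £2,339.36.
Month 2: interest £28.46; balance after payment £1,873.11.
Month 3: interest £22.79; balance after payment £1,401.19.
Month 4: interest £17.05; balance after payment £923.53.
Month 5: interest £11.24; balance after payment £440.05.
Month 6: interest £5.35; balance after payment £0.00.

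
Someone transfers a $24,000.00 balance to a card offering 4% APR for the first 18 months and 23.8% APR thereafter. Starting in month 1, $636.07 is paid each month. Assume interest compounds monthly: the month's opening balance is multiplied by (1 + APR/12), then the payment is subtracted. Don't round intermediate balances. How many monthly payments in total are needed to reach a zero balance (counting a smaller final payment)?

47 payments

Promo months 1–18 at r₀ = 4%/12 = 0.00333333; months 19+ at r₁ = 23.8%/12 = 0.0198333.
After month 18: iterate B ← B·(1+r₀) − $636.07 for 18 months → $13,702.04.
Then at r₁ with $636.07/mo: n₂ = −ln(1 − r₁·B/P)/ln(1+r₁) ≈ 28.38 → 29 more payments.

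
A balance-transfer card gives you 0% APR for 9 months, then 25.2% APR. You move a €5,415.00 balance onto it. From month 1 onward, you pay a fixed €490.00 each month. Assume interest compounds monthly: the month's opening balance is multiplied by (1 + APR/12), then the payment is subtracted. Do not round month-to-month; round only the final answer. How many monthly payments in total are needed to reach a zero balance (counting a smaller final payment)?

Promo months 1–9 at r₀ = 0%/12 = 0; months 10+ at r₁ = 25.2%/12 = 0.021.
After month 9 (no interest yet): B = €5,415.00 − 9·€490.00 = €1,005.00.
Then at r₁ with €490.00/mo: n₂ = −ln(1 − r₁·B/P)/ln(1+r₁) ≈ 2.12 → 3 more payments.

12 months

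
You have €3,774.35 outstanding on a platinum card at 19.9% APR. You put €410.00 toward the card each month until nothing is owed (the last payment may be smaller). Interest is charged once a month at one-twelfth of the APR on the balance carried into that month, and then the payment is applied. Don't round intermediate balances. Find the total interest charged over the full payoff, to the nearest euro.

Monthly rate r = 19.9%/12 = 1.65833% = 0.0165833.
Payoff takes n = ⌈−ln(1 − rB₀/P)/ln(1+r)⌉ = ⌈10.072⌉ = 11 payments; the last is €29.69.
Total paid = 10·€410.00 + €29.69 = €4,129.69.
Total interest = total paid − principal = €4,129.69 − €3,774.35 = €355.34.

€355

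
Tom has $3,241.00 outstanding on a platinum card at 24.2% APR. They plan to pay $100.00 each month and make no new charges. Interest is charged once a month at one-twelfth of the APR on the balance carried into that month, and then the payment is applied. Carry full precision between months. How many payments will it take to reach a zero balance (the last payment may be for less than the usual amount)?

54 months

Monthly rate r = 24.2%/12 = 2.01667% = 0.0201667.
Recurrence: B ← B·(1+r) − $100.00.
Month 1: interest $65.36; balance after payment $3,206.36.
Month 2: interest $64.66; balance after payment $3,171.02.
Closed form: n = −ln(1 − rB₀/P)/ln(1+r) = −ln(0.3464)/ln(1.02017) ≈ 53.099, so the balance reaches zero during payment 54.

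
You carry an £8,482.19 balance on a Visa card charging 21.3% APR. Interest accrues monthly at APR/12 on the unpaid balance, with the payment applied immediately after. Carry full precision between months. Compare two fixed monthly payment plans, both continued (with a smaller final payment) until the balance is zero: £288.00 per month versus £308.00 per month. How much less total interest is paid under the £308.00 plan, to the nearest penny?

Monthly rate r = 21.3%/12 = 1.775% = 0.01775.
At £288.00/mo: n = ⌈−ln(1 − rB₀/P)/ln(1+r)⌉ = 43 payments (last £13.27); total interest = total paid − £8,482.19 = £3,627.08.
At £308.00/mo: 39 payments (last £43.47); total interest £3,265.28.
Interest saved = £3,627.08 − £3,265.28 = £361.80.

£361.80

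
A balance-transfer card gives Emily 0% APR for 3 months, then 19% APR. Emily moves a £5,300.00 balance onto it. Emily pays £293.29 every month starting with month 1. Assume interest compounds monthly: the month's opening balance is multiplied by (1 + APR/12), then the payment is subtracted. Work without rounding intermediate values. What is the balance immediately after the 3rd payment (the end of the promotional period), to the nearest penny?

£4,420.13

Promo months 1–3 at r₀ = 0%/12 = 0; months 4+ at r₁ = 19%/12 = 0.0158333.
After month 3 (no interest yet): B = £5,300.00 − 3·£293.29 = £4,420.13.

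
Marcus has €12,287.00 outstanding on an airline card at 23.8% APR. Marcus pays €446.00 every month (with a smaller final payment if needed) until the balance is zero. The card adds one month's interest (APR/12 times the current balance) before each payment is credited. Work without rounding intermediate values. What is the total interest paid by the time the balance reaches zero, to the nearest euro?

Monthly rate r = 23.8%/12 = 1.98333% = 0.0198333.
Payoff takes n = ⌈−ln(1 − rB₀/P)/ln(1+r)⌉ = ⌈40.253⌉ = 41 payments; the last is €113.47.
Total paid = 40·€446.00 + €113.47 = €17,953.47.
Total interest = total paid − principal = €17,953.47 − €12,287.00 = €5,666.47.

€5,666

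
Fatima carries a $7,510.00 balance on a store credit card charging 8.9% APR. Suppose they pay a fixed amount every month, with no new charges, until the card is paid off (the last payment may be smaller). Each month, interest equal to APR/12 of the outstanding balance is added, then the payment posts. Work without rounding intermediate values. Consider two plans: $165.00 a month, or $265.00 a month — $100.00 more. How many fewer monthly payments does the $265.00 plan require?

24 fewer payments

Monthly rate r = 8.9%/12 = 0.741667% = 0.00741667.
At $165.00/mo: n = ⌈−ln(1 − rB₀/P)/ln(1+r)⌉ = 56 payments (last $121.37); total interest = total paid − $7,510.00 = $1,686.37.
At $265.00/mo: 32 payments (last $247.12); total interest $952.12.
Payments saved = 56 − 32 = 24.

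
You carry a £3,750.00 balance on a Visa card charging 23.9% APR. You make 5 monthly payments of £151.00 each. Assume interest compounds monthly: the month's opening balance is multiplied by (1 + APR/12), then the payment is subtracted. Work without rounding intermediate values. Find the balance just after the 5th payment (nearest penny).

Monthly rate r = 23.9%/12 = 1.99167% = 0.0199167.
Each month: B ← B·(1+r) − £151.00.
Month 1: interest £74.69; balance after payment £3,673.69.
Month 2: interest £73.17; balance after payment £3,595.86.
Month 3: interest £71.62; balance after payment £3,516.47.
Month 4: interest £70.04; balance after payment £3,435.51.
Month 5: interest £68.42; balance after payment £3,352.93.

£3,352.93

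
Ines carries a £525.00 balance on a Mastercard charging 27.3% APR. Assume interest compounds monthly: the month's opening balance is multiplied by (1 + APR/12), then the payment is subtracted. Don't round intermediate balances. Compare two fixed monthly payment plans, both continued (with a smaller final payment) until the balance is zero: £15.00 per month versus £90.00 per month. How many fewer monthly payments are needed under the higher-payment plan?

64 fewer payments

Monthly rate r = 27.3%/12 = 2.275% = 0.02275.
At £15.00/mo: n = ⌈−ln(1 − rB₀/P)/ln(1+r)⌉ = 71 payments (last £10.84); total interest = total paid − £525.00 = £535.84.
At £90.00/mo: 7 payments (last £29.87); total interest £44.87.
Payments saved = 71 − 7 = 64.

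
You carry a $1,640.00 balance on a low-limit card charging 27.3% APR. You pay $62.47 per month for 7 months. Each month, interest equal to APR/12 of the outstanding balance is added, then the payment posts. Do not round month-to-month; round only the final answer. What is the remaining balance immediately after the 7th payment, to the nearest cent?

Monthly rate r = 27.3%/12 = 2.275% = 0.02275.
Each month: B ← B·(1+r) − $62.47.
Month 1: interest $37.31; balance after payment $1,614.84.
Month 2: interest $36.74; balance after payment $1,589.11.
Month 3: interest $36.15; balance after payment $1,562.79.
Month 4: interest $35.55; balance after payment $1,535.87.
Month 5: interest $34.94; balance after payment $1,508.34.
Month 6: interest $34.31; balance after payment $1,480.19.
Month 7: interest $33.67; balance after payment $1,451.39.

$1,451.39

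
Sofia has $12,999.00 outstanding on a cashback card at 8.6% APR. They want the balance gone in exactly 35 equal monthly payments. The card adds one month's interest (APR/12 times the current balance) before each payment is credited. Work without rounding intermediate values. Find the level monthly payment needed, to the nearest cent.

$421.25

Monthly rate r = 8.6%/12 = 0.716667% = 0.00716667.
Level-payment amortization: P = B₀·r / (1 − (1+r)^(−n)) = 12999.00·0.00716667 / (1 − 1.00717^(−35)).
Denominator 1 − (1+r)^(−35) = 0.221151541.
P = 93.1595 / 0.221151541 ≈ 421.25.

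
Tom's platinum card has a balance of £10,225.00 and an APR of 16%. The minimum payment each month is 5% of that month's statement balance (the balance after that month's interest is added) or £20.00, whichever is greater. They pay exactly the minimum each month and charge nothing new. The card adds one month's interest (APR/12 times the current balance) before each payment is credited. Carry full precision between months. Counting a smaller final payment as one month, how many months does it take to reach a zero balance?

Monthly rate r = 16%/12 = 1.33333% = 0.0133333.
While 5% of the post-interest balance exceeds £20.00, each month B ← (B·(1+r))·(1 − 0.05), i.e. B shrinks by the factor (1+r)·0.95 = 0.96267.
This holds for months 1–86. Entering month 87 the balance is £387.79; 5% of the post-interest balance is now below £20.00, so the flat £20.00 minimum applies from here.
From month 87 a fixed £20.00 at rate r clears £387.79 in 23 more payments. Total: 86 + 23 = 109 months.

109 months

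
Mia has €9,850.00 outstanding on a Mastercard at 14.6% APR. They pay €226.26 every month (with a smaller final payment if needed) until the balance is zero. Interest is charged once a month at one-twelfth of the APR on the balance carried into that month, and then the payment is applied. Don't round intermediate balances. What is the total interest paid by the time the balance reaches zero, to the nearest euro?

€4,263

Monthly rate r = 14.6%/12 = 1.21667% = 0.0121667.
Payoff takes n = ⌈−ln(1 − rB₀/P)/ln(1+r)⌉ = ⌈62.374⌉ = 63 payments; the last is €84.99.
Total paid = 62·€226.26 + €84.99 = €14,113.11.
Total interest = total paid − principal = €14,113.11 − €9,850.00 = €4,263.11.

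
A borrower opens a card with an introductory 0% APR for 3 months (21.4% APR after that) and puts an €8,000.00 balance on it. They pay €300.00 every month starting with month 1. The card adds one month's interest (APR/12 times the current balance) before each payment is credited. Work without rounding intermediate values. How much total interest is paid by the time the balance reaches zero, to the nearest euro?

Promo months 1–3 at r₀ = 0%/12 = 0; months 4+ at r₁ = 21.4%/12 = 0.0178333.
After month 3 (no interest yet): B = €8,000.00 − 3·€300.00 = €7,100.00.
Then at r₁ with €300.00/mo: n₂ = −ln(1 − r₁·B/P)/ln(1+r₁) ≈ 31.02 → 32 more payments.
Total paid = 34·€300.00 + €5.41 = €10,205.41; interest = €10,205.41 − €8,000.00 = €2,205.41.

€2,205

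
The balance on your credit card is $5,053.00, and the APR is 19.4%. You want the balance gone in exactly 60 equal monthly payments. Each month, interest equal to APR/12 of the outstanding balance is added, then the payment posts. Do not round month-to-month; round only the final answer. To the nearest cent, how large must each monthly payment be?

Monthly rate r = 19.4%/12 = 1.61667% = 0.0161667.
Level-payment amortization: P = B₀·r / (1 − (1+r)^(−n)) = 5053.00·0.0161667 / (1 − 1.01617^(−60)).
Denominator 1 − (1+r)^(−60) = 0.617964851.
P = 81.6902 / 0.617964851 ≈ 132.19.

$132.19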